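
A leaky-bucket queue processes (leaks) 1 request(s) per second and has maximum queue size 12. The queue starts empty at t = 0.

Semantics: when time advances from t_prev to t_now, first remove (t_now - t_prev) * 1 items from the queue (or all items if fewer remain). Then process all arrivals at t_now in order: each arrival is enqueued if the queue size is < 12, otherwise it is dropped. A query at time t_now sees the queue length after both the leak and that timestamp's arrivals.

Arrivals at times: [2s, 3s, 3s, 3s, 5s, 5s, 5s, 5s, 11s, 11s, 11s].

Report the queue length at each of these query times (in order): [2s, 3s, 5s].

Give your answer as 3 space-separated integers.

Queue lengths at query times:
  query t=2s: backlog = 1
  query t=3s: backlog = 3
  query t=5s: backlog = 5

Answer: 1 3 5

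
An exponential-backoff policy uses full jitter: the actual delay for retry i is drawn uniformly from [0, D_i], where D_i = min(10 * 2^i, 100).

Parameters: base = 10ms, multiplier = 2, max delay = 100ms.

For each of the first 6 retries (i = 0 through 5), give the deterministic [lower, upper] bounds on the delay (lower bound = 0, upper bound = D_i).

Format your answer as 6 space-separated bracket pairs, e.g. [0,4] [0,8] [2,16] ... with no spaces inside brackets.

Computing bounds per retry:
  i=0: D_i=min(10*2^0,100)=10, bounds=[0,10]
  i=1: D_i=min(10*2^1,100)=20, bounds=[0,20]
  i=2: D_i=min(10*2^2,100)=40, bounds=[0,40]
  i=3: D_i=min(10*2^3,100)=80, bounds=[0,80]
  i=4: D_i=min(10*2^4,100)=100, bounds=[0,100]
  i=5: D_i=min(10*2^5,100)=100, bounds=[0,100]

Answer: [0,10] [0,20] [0,40] [0,80] [0,100] [0,100]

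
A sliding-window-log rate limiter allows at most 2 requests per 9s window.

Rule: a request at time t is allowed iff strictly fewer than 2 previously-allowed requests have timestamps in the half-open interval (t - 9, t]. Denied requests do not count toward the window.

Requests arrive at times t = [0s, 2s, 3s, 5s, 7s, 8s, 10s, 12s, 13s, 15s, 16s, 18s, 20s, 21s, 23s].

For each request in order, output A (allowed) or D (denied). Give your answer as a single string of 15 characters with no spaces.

Tracking allowed requests in the window:
  req#1 t=0s: ALLOW
  req#2 t=2s: ALLOW
  req#3 t=3s: DENY
  req#4 t=5s: DENY
  req#5 t=7s: DENY
  req#6 t=8s: DENY
  req#7 t=10s: ALLOW
  req#8 t=12s: ALLOW
  req#9 t=13s: DENY
  req#10 t=15s: DENY
  req#11 t=16s: DENY
  req#12 t=18s: DENY
  req#13 t=20s: ALLOW
  req#14 t=21s: ALLOW
  req#15 t=23s: DENY

Answer: AADDDDAADDDDAAD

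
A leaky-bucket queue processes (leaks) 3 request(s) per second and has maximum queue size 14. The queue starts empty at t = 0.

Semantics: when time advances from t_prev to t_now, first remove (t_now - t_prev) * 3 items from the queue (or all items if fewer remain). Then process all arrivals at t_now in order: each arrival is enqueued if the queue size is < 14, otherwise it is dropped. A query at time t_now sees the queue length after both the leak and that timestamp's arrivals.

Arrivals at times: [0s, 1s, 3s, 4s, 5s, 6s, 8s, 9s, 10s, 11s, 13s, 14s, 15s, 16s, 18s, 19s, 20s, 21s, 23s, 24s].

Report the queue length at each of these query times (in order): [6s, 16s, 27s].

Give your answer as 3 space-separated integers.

Queue lengths at query times:
  query t=6s: backlog = 1
  query t=16s: backlog = 1
  query t=27s: backlog = 0

Answer: 1 1 0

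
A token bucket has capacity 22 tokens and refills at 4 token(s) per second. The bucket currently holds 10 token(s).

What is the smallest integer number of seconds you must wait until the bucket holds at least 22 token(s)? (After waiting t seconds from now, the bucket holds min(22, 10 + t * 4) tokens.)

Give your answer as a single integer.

Answer: 3

Derivation:
Need 10 + t * 4 >= 22, so t >= 12/4.
Smallest integer t = ceil(12/4) = 3.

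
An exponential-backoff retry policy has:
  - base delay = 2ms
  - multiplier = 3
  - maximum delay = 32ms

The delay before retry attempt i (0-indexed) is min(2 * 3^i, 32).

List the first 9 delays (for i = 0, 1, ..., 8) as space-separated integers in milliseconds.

Answer: 2 6 18 32 32 32 32 32 32

Derivation:
Computing each delay:
  i=0: min(2*3^0, 32) = 2
  i=1: min(2*3^1, 32) = 6
  i=2: min(2*3^2, 32) = 18
  i=3: min(2*3^3, 32) = 32
  i=4: min(2*3^4, 32) = 32
  i=5: min(2*3^5, 32) = 32
  i=6: min(2*3^6, 32) = 32
  i=7: min(2*3^7, 32) = 32
  i=8: min(2*3^8, 32) = 32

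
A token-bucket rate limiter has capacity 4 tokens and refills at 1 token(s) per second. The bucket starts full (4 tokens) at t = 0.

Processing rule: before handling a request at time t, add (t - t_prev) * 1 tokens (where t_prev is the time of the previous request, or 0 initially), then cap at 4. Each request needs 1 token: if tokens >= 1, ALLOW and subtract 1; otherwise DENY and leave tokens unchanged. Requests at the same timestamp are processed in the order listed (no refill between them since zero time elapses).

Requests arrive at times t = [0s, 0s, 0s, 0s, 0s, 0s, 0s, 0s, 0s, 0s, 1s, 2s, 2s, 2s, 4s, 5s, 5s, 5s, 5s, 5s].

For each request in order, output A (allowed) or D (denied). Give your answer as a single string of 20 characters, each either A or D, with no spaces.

Answer: AAAADDDDDDAADDAAADDD

Derivation:
Simulating step by step:
  req#1 t=0s: ALLOW
  req#2 t=0s: ALLOW
  req#3 t=0s: ALLOW
  req#4 t=0s: ALLOW
  req#5 t=0s: DENY
  req#6 t=0s: DENY
  req#7 t=0s: DENY
  req#8 t=0s: DENY
  req#9 t=0s: DENY
  req#10 t=0s: DENY
  req#11 t=1s: ALLOW
  req#12 t=2s: ALLOW
  req#13 t=2s: DENY
  req#14 t=2s: DENY
  req#15 t=4s: ALLOW
  req#16 t=5s: ALLOW
  req#17 t=5s: ALLOW
  req#18 t=5s: DENY
  req#19 t=5s: DENY
  req#20 t=5s: DENY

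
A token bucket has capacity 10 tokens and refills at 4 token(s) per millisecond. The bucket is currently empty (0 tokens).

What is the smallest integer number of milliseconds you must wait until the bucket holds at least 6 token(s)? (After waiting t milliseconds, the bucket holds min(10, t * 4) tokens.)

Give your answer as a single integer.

Answer: 2

Derivation:
Need t * 4 >= 6, so t >= 6/4.
Smallest integer t = ceil(6/4) = 2.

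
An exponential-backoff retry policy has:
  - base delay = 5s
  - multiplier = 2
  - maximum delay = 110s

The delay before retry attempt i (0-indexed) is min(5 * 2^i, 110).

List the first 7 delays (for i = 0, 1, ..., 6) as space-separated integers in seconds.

Answer: 5 10 20 40 80 110 110

Derivation:
Computing each delay:
  i=0: min(5*2^0, 110) = 5
  i=1: min(5*2^1, 110) = 10
  i=2: min(5*2^2, 110) = 20
  i=3: min(5*2^3, 110) = 40
  i=4: min(5*2^4, 110) = 80
  i=5: min(5*2^5, 110) = 110
  i=6: min(5*2^6, 110) = 110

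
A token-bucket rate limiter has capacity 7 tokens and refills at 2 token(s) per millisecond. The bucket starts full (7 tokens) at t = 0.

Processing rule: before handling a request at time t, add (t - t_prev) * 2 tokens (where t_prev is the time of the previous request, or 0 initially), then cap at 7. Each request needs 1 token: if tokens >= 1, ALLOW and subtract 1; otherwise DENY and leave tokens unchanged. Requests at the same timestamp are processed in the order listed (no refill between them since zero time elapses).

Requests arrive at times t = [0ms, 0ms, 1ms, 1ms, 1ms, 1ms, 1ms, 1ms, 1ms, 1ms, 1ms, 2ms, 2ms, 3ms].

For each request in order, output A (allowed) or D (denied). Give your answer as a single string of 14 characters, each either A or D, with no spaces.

Simulating step by step:
  req#1 t=0ms: ALLOW
  req#2 t=0ms: ALLOW
  req#3 t=1ms: ALLOW
  req#4 t=1ms: ALLOW
  req#5 t=1ms: ALLOW
  req#6 t=1ms: ALLOW
  req#7 t=1ms: ALLOW
  req#8 t=1ms: ALLOW
  req#9 t=1ms: ALLOW
  req#10 t=1ms: DENY
  req#11 t=1ms: DENY
  req#12 t=2ms: ALLOW
  req#13 t=2ms: ALLOW
  req#14 t=3ms: ALLOW

Answer: AAAAAAAAADDAAA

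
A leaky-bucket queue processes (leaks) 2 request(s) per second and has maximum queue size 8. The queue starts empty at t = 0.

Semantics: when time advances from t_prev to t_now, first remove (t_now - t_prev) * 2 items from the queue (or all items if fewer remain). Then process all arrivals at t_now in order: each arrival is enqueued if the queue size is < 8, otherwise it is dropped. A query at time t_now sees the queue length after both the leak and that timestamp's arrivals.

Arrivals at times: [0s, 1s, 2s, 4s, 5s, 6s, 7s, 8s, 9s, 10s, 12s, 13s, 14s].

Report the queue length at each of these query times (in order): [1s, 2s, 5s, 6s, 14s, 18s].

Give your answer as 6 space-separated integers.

Queue lengths at query times:
  query t=1s: backlog = 1
  query t=2s: backlog = 1
  query t=5s: backlog = 1
  query t=6s: backlog = 1
  query t=14s: backlog = 1
  query t=18s: backlog = 0

Answer: 1 1 1 1 1 0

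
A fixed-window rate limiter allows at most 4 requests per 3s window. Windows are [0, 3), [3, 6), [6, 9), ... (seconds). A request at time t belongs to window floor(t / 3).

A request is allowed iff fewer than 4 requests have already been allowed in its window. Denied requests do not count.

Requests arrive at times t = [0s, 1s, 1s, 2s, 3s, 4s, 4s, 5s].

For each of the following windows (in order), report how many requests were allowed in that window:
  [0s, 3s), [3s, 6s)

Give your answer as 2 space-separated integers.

Processing requests:
  req#1 t=0s (window 0): ALLOW
  req#2 t=1s (window 0): ALLOW
  req#3 t=1s (window 0): ALLOW
  req#4 t=2s (window 0): ALLOW
  req#5 t=3s (window 1): ALLOW
  req#6 t=4s (window 1): ALLOW
  req#7 t=4s (window 1): ALLOW
  req#8 t=5s (window 1): ALLOW

Allowed counts by window: 4 4

Answer: 4 4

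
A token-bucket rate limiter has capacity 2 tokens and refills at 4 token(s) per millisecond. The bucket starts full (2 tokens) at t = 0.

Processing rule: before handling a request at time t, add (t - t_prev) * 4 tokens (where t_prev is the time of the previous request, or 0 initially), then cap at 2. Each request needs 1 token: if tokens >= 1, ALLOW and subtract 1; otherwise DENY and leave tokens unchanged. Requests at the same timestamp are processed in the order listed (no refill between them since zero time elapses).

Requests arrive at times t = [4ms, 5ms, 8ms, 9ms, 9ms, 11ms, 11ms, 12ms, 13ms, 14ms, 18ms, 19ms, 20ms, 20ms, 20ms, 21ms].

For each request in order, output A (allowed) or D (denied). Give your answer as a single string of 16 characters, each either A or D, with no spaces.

Simulating step by step:
  req#1 t=4ms: ALLOW
  req#2 t=5ms: ALLOW
  req#3 t=8ms: ALLOW
  req#4 t=9ms: ALLOW
  req#5 t=9ms: ALLOW
  req#6 t=11ms: ALLOW
  req#7 t=11ms: ALLOW
  req#8 t=12ms: ALLOW
  req#9 t=13ms: ALLOW
  req#10 t=14ms: ALLOW
  req#11 t=18ms: ALLOW
  req#12 t=19ms: ALLOW
  req#13 t=20ms: ALLOW
  req#14 t=20ms: ALLOW
  req#15 t=20ms: DENY
  req#16 t=21ms: ALLOW

Answer: AAAAAAAAAAAAAADA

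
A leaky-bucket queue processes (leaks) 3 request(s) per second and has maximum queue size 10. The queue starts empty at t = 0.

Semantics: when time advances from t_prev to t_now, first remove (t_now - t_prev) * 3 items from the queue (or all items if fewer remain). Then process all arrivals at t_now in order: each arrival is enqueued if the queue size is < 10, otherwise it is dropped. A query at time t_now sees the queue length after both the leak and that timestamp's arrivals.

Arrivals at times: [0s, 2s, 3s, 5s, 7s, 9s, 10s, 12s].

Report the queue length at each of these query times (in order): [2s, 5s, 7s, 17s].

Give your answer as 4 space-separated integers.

Queue lengths at query times:
  query t=2s: backlog = 1
  query t=5s: backlog = 1
  query t=7s: backlog = 1
  query t=17s: backlog = 0

Answer: 1 1 1 0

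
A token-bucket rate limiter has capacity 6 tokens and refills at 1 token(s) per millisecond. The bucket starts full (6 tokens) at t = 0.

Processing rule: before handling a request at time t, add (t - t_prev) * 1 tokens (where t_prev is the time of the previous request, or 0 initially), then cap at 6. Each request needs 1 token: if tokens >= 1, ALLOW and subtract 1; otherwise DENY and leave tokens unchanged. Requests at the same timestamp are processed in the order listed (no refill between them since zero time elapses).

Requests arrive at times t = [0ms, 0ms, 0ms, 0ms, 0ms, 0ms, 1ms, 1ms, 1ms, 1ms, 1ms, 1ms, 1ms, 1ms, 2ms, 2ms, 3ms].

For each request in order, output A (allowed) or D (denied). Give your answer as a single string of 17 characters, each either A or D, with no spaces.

Answer: AAAAAAADDDDDDDADA

Derivation:
Simulating step by step:
  req#1 t=0ms: ALLOW
  req#2 t=0ms: ALLOW
  req#3 t=0ms: ALLOW
  req#4 t=0ms: ALLOW
  req#5 t=0ms: ALLOW
  req#6 t=0ms: ALLOW
  req#7 t=1ms: ALLOW
  req#8 t=1ms: DENY
  req#9 t=1ms: DENY
  req#10 t=1ms: DENY
  req#11 t=1ms: DENY
  req#12 t=1ms: DENY
  req#13 t=1ms: DENY
  req#14 t=1ms: DENY
  req#15 t=2ms: ALLOW
  req#16 t=2ms: DENY
  req#17 t=3ms: ALLOW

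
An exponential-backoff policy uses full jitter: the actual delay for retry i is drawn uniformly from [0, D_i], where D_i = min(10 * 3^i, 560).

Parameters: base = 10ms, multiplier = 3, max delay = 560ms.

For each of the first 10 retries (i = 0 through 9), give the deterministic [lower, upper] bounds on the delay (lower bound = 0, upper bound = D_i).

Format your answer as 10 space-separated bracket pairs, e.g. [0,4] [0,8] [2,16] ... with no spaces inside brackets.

Computing bounds per retry:
  i=0: D_i=min(10*3^0,560)=10, bounds=[0,10]
  i=1: D_i=min(10*3^1,560)=30, bounds=[0,30]
  i=2: D_i=min(10*3^2,560)=90, bounds=[0,90]
  i=3: D_i=min(10*3^3,560)=270, bounds=[0,270]
  i=4: D_i=min(10*3^4,560)=560, bounds=[0,560]
  i=5: D_i=min(10*3^5,560)=560, bounds=[0,560]
  i=6: D_i=min(10*3^6,560)=560, bounds=[0,560]
  i=7: D_i=min(10*3^7,560)=560, bounds=[0,560]
  i=8: D_i=min(10*3^8,560)=560, bounds=[0,560]
  i=9: D_i=min(10*3^9,560)=560, bounds=[0,560]

Answer: [0,10] [0,30] [0,90] [0,270] [0,560] [0,560] [0,560] [0,560] [0,560] [0,560]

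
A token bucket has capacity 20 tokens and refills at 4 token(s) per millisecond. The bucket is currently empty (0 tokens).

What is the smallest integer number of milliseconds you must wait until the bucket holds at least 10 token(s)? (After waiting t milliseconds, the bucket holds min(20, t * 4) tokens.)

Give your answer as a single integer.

Answer: 3

Derivation:
Need t * 4 >= 10, so t >= 10/4.
Smallest integer t = ceil(10/4) = 3.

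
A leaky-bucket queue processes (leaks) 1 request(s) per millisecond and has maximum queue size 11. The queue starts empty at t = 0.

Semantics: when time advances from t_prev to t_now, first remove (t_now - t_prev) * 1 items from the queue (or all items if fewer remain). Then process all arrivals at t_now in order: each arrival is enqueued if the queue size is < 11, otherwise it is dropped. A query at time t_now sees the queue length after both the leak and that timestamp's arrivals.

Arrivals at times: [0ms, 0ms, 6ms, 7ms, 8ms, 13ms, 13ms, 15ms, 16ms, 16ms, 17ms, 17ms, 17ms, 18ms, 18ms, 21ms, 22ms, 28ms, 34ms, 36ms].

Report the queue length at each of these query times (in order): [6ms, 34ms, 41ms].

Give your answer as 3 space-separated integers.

Queue lengths at query times:
  query t=6ms: backlog = 1
  query t=34ms: backlog = 1
  query t=41ms: backlog = 0

Answer: 1 1 0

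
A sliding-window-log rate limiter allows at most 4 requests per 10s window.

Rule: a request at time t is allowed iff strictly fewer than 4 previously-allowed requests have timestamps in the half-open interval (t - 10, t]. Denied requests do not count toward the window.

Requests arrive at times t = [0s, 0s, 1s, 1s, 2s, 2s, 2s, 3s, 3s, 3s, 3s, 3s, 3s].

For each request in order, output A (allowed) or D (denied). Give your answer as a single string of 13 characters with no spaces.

Answer: AAAADDDDDDDDD

Derivation:
Tracking allowed requests in the window:
  req#1 t=0s: ALLOW
  req#2 t=0s: ALLOW
  req#3 t=1s: ALLOW
  req#4 t=1s: ALLOW
  req#5 t=2s: DENY
  req#6 t=2s: DENY
  req#7 t=2s: DENY
  req#8 t=3s: DENY
  req#9 t=3s: DENY
  req#10 t=3s: DENY
  req#11 t=3s: DENY
  req#12 t=3s: DENY
  req#13 t=3s: DENY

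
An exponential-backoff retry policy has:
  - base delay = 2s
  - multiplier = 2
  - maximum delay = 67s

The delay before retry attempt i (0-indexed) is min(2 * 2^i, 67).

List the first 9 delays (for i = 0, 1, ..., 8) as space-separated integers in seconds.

Answer: 2 4 8 16 32 64 67 67 67

Derivation:
Computing each delay:
  i=0: min(2*2^0, 67) = 2
  i=1: min(2*2^1, 67) = 4
  i=2: min(2*2^2, 67) = 8
  i=3: min(2*2^3, 67) = 16
  i=4: min(2*2^4, 67) = 32
  i=5: min(2*2^5, 67) = 64
  i=6: min(2*2^6, 67) = 67
  i=7: min(2*2^7, 67) = 67
  i=8: min(2*2^8, 67) = 67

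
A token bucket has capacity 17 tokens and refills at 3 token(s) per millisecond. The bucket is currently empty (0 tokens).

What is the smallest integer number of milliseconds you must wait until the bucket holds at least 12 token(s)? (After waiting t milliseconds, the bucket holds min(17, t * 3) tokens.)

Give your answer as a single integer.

Answer: 4

Derivation:
Need t * 3 >= 12, so t >= 12/3.
Smallest integer t = ceil(12/3) = 4.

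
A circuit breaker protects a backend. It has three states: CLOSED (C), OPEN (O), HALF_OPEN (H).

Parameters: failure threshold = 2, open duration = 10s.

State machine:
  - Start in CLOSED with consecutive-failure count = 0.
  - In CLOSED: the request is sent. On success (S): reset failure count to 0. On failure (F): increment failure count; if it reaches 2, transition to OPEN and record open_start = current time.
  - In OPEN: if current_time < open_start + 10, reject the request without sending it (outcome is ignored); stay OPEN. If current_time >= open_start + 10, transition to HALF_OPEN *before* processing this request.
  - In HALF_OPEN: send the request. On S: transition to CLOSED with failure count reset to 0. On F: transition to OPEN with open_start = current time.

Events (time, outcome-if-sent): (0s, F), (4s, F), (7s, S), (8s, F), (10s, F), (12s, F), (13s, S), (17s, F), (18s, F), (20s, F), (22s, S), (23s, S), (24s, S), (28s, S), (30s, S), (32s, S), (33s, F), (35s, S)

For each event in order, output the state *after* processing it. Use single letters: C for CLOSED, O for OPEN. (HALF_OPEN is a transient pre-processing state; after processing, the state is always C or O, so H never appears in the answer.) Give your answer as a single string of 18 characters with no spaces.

State after each event:
  event#1 t=0s outcome=F: state=CLOSED
  event#2 t=4s outcome=F: state=OPEN
  event#3 t=7s outcome=S: state=OPEN
  event#4 t=8s outcome=F: state=OPEN
  event#5 t=10s outcome=F: state=OPEN
  event#6 t=12s outcome=F: state=OPEN
  event#7 t=13s outcome=S: state=OPEN
  event#8 t=17s outcome=F: state=OPEN
  event#9 t=18s outcome=F: state=OPEN
  event#10 t=20s outcome=F: state=OPEN
  event#11 t=22s outcome=S: state=OPEN
  event#12 t=23s outcome=S: state=OPEN
  event#13 t=24s outcome=S: state=OPEN
  event#14 t=28s outcome=S: state=CLOSED
  event#15 t=30s outcome=S: state=CLOSED
  event#16 t=32s outcome=S: state=CLOSED
  event#17 t=33s outcome=F: state=CLOSED
  event#18 t=35s outcome=S: state=CLOSED

Answer: COOOOOOOOOOOOCCCCC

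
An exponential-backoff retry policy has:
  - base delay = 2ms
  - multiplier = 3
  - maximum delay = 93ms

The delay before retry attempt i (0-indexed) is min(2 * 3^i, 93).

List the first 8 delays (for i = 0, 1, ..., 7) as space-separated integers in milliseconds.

Computing each delay:
  i=0: min(2*3^0, 93) = 2
  i=1: min(2*3^1, 93) = 6
  i=2: min(2*3^2, 93) = 18
  i=3: min(2*3^3, 93) = 54
  i=4: min(2*3^4, 93) = 93
  i=5: min(2*3^5, 93) = 93
  i=6: min(2*3^6, 93) = 93
  i=7: min(2*3^7, 93) = 93

Answer: 2 6 18 54 93 93 93 93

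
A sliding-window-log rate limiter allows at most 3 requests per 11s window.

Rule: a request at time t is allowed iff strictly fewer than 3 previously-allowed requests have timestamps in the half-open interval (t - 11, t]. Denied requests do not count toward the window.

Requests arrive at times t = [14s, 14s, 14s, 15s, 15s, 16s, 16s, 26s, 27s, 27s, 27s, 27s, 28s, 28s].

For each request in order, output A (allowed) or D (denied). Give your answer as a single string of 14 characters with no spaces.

Tracking allowed requests in the window:
  req#1 t=14s: ALLOW
  req#2 t=14s: ALLOW
  req#3 t=14s: ALLOW
  req#4 t=15s: DENY
  req#5 t=15s: DENY
  req#6 t=16s: DENY
  req#7 t=16s: DENY
  req#8 t=26s: ALLOW
  req#9 t=27s: ALLOW
  req#10 t=27s: ALLOW
  req#11 t=27s: DENY
  req#12 t=27s: DENY
  req#13 t=28s: DENY
  req#14 t=28s: DENY

Answer: AAADDDDAAADDDD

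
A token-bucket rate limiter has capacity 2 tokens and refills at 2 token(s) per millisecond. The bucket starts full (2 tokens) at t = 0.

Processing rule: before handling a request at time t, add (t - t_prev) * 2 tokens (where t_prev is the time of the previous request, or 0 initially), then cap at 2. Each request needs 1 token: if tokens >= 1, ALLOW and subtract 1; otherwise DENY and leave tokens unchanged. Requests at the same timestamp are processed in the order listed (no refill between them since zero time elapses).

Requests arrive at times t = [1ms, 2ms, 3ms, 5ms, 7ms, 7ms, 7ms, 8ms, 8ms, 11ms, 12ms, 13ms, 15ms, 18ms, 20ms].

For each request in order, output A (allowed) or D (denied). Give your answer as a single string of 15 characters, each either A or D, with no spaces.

Answer: AAAAAADAAAAAAAA

Derivation:
Simulating step by step:
  req#1 t=1ms: ALLOW
  req#2 t=2ms: ALLOW
  req#3 t=3ms: ALLOW
  req#4 t=5ms: ALLOW
  req#5 t=7ms: ALLOW
  req#6 t=7ms: ALLOW
  req#7 t=7ms: DENY
  req#8 t=8ms: ALLOW
  req#9 t=8ms: ALLOW
  req#10 t=11ms: ALLOW
  req#11 t=12ms: ALLOW
  req#12 t=13ms: ALLOW
  req#13 t=15ms: ALLOW
  req#14 t=18ms: ALLOW
  req#15 t=20ms: ALLOW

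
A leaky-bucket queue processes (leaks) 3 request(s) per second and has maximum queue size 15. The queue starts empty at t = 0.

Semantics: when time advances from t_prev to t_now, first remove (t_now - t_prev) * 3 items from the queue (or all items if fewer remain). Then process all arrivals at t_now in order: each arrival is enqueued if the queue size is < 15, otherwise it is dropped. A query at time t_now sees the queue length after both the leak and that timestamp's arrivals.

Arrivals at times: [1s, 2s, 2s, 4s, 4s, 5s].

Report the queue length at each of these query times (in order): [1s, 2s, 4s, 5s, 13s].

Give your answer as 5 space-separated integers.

Queue lengths at query times:
  query t=1s: backlog = 1
  query t=2s: backlog = 2
  query t=4s: backlog = 2
  query t=5s: backlog = 1
  query t=13s: backlog = 0

Answer: 1 2 2 1 0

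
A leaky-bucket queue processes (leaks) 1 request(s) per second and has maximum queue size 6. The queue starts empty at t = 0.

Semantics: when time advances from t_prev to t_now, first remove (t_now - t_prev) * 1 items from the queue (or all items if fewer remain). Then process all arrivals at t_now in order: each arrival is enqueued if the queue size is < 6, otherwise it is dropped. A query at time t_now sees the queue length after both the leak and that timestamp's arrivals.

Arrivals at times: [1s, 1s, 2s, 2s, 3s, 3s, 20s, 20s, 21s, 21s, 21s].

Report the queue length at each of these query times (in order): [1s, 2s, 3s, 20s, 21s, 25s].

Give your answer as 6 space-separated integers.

Queue lengths at query times:
  query t=1s: backlog = 2
  query t=2s: backlog = 3
  query t=3s: backlog = 4
  query t=20s: backlog = 2
  query t=21s: backlog = 4
  query t=25s: backlog = 0

Answer: 2 3 4 2 4 0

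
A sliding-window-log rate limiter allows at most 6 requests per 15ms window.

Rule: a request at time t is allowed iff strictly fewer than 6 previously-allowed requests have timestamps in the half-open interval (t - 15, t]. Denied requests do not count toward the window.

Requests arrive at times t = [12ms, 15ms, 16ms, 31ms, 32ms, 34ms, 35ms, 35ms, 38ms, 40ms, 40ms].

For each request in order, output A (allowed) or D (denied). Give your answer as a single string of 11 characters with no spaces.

Tracking allowed requests in the window:
  req#1 t=12ms: ALLOW
  req#2 t=15ms: ALLOW
  req#3 t=16ms: ALLOW
  req#4 t=31ms: ALLOW
  req#5 t=32ms: ALLOW
  req#6 t=34ms: ALLOW
  req#7 t=35ms: ALLOW
  req#8 t=35ms: ALLOW
  req#9 t=38ms: ALLOW
  req#10 t=40ms: DENY
  req#11 t=40ms: DENY

Answer: AAAAAAAAADD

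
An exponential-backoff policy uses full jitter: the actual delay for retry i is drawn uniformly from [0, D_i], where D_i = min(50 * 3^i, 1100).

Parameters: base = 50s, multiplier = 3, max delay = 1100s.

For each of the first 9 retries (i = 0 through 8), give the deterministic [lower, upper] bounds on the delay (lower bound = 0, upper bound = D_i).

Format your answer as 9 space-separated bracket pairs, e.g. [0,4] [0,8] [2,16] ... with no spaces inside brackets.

Answer: [0,50] [0,150] [0,450] [0,1100] [0,1100] [0,1100] [0,1100] [0,1100] [0,1100]

Derivation:
Computing bounds per retry:
  i=0: D_i=min(50*3^0,1100)=50, bounds=[0,50]
  i=1: D_i=min(50*3^1,1100)=150, bounds=[0,150]
  i=2: D_i=min(50*3^2,1100)=450, bounds=[0,450]
  i=3: D_i=min(50*3^3,1100)=1100, bounds=[0,1100]
  i=4: D_i=min(50*3^4,1100)=1100, bounds=[0,1100]
  i=5: D_i=min(50*3^5,1100)=1100, bounds=[0,1100]
  i=6: D_i=min(50*3^6,1100)=1100, bounds=[0,1100]
  i=7: D_i=min(50*3^7,1100)=1100, bounds=[0,1100]
  i=8: D_i=min(50*3^8,1100)=1100, bounds=[0,1100]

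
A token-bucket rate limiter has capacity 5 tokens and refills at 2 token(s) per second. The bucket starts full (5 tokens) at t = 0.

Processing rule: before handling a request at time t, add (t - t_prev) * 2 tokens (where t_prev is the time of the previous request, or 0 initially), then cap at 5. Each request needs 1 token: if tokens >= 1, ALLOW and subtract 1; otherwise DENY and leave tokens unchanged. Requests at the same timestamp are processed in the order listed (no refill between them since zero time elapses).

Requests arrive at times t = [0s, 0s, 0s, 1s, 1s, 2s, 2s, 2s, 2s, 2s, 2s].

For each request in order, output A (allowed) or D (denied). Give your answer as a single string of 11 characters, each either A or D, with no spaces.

Answer: AAAAAAAAADD

Derivation:
Simulating step by step:
  req#1 t=0s: ALLOW
  req#2 t=0s: ALLOW
  req#3 t=0s: ALLOW
  req#4 t=1s: ALLOW
  req#5 t=1s: ALLOW
  req#6 t=2s: ALLOW
  req#7 t=2s: ALLOW
  req#8 t=2s: ALLOW
  req#9 t=2s: ALLOW
  req#10 t=2s: DENY
  req#11 t=2s: DENY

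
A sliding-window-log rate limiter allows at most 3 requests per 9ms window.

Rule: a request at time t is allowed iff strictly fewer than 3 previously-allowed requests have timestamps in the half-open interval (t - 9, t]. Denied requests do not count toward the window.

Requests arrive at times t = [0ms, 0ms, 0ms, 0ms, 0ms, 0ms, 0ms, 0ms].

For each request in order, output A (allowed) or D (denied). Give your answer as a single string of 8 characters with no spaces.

Answer: AAADDDDD

Derivation:
Tracking allowed requests in the window:
  req#1 t=0ms: ALLOW
  req#2 t=0ms: ALLOW
  req#3 t=0ms: ALLOW
  req#4 t=0ms: DENY
  req#5 t=0ms: DENY
  req#6 t=0ms: DENY
  req#7 t=0ms: DENY
  req#8 t=0ms: DENY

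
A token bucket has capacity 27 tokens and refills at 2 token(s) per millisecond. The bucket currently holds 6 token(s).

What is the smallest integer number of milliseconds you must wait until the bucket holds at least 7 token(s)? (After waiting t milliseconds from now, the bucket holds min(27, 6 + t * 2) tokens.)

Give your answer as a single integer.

Need 6 + t * 2 >= 7, so t >= 1/2.
Smallest integer t = ceil(1/2) = 1.

Answer: 1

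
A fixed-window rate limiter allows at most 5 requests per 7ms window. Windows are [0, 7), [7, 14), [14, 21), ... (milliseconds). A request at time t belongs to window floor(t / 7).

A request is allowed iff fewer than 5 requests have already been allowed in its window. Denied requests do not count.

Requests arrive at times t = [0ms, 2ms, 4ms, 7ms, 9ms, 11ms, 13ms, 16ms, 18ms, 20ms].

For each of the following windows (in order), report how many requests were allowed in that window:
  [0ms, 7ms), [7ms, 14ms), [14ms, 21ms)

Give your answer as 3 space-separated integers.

Processing requests:
  req#1 t=0ms (window 0): ALLOW
  req#2 t=2ms (window 0): ALLOW
  req#3 t=4ms (window 0): ALLOW
  req#4 t=7ms (window 1): ALLOW
  req#5 t=9ms (window 1): ALLOW
  req#6 t=11ms (window 1): ALLOW
  req#7 t=13ms (window 1): ALLOW
  req#8 t=16ms (window 2): ALLOW
  req#9 t=18ms (window 2): ALLOW
  req#10 t=20ms (window 2): ALLOW

Allowed counts by window: 3 4 3

Answer: 3 4 3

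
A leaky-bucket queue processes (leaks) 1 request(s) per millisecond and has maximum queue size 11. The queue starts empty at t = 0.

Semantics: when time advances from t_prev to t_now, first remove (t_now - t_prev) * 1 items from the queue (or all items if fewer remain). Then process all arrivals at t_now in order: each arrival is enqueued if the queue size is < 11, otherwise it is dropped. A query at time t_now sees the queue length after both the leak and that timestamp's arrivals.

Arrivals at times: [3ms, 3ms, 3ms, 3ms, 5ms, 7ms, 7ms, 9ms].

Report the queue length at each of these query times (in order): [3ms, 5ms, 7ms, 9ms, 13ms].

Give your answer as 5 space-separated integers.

Queue lengths at query times:
  query t=3ms: backlog = 4
  query t=5ms: backlog = 3
  query t=7ms: backlog = 3
  query t=9ms: backlog = 2
  query t=13ms: backlog = 0

Answer: 4 3 3 2 0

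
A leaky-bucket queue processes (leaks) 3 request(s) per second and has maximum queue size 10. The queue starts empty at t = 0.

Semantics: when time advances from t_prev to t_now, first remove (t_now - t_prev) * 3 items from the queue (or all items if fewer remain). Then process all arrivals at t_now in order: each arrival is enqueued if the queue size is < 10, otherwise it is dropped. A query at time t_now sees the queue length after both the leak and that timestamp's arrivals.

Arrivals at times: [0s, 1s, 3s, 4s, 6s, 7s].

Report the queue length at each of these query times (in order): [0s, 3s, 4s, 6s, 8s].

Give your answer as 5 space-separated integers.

Queue lengths at query times:
  query t=0s: backlog = 1
  query t=3s: backlog = 1
  query t=4s: backlog = 1
  query t=6s: backlog = 1
  query t=8s: backlog = 0

Answer: 1 1 1 1 0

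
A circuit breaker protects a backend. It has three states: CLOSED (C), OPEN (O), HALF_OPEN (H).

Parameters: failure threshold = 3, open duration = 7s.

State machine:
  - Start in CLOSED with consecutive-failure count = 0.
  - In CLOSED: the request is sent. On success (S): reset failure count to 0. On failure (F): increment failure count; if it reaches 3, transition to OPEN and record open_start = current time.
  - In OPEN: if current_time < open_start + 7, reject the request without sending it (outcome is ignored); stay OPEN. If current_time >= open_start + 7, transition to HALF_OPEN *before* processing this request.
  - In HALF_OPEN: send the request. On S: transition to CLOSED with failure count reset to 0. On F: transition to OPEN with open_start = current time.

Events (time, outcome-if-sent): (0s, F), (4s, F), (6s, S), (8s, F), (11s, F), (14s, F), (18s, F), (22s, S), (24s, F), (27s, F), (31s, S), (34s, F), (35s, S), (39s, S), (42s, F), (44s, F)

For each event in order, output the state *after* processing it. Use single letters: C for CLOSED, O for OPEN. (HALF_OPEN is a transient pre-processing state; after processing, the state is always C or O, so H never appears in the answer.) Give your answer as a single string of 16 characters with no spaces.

Answer: CCCCCOOCCCCCCCCC

Derivation:
State after each event:
  event#1 t=0s outcome=F: state=CLOSED
  event#2 t=4s outcome=F: state=CLOSED
  event#3 t=6s outcome=S: state=CLOSED
  event#4 t=8s outcome=F: state=CLOSED
  event#5 t=11s outcome=F: state=CLOSED
  event#6 t=14s outcome=F: state=OPEN
  event#7 t=18s outcome=F: state=OPEN
  event#8 t=22s outcome=S: state=CLOSED
  event#9 t=24s outcome=F: state=CLOSED
  event#10 t=27s outcome=F: state=CLOSED
  event#11 t=31s outcome=S: state=CLOSED
  event#12 t=34s outcome=F: state=CLOSED
  event#13 t=35s outcome=S: state=CLOSED
  event#14 t=39s outcome=S: state=CLOSED
  event#15 t=42s outcome=F: state=CLOSED
  event#16 t=44s outcome=F: state=CLOSED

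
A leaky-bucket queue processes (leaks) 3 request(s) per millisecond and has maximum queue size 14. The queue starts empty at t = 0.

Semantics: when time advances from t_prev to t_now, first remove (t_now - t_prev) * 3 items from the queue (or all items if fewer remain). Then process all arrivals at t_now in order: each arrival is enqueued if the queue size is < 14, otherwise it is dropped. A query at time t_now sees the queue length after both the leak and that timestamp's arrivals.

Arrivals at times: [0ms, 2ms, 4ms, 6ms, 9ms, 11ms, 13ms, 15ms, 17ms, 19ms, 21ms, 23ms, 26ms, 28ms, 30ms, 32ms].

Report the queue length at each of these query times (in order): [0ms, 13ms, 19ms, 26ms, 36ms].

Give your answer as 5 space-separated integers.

Queue lengths at query times:
  query t=0ms: backlog = 1
  query t=13ms: backlog = 1
  query t=19ms: backlog = 1
  query t=26ms: backlog = 1
  query t=36ms: backlog = 0

Answer: 1 1 1 1 0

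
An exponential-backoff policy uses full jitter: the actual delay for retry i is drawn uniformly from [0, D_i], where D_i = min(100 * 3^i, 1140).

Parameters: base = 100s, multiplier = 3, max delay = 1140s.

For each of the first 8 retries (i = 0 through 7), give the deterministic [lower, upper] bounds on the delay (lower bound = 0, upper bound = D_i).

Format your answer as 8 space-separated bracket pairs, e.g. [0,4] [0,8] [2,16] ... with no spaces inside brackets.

Answer: [0,100] [0,300] [0,900] [0,1140] [0,1140] [0,1140] [0,1140] [0,1140]

Derivation:
Computing bounds per retry:
  i=0: D_i=min(100*3^0,1140)=100, bounds=[0,100]
  i=1: D_i=min(100*3^1,1140)=300, bounds=[0,300]
  i=2: D_i=min(100*3^2,1140)=900, bounds=[0,900]
  i=3: D_i=min(100*3^3,1140)=1140, bounds=[0,1140]
  i=4: D_i=min(100*3^4,1140)=1140, bounds=[0,1140]
  i=5: D_i=min(100*3^5,1140)=1140, bounds=[0,1140]
  i=6: D_i=min(100*3^6,1140)=1140, bounds=[0,1140]
  i=7: D_i=min(100*3^7,1140)=1140, bounds=[0,1140]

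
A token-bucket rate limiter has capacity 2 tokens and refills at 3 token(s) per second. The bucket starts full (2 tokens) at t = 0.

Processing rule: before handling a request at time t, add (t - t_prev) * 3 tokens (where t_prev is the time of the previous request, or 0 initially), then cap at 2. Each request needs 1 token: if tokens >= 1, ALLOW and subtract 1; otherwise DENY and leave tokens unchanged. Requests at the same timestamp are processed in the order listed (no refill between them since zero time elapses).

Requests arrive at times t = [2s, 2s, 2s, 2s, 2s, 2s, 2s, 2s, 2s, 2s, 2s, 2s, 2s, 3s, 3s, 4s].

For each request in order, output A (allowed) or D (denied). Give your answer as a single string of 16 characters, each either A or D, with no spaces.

Answer: AADDDDDDDDDDDAAA

Derivation:
Simulating step by step:
  req#1 t=2s: ALLOW
  req#2 t=2s: ALLOW
  req#3 t=2s: DENY
  req#4 t=2s: DENY
  req#5 t=2s: DENY
  req#6 t=2s: DENY
  req#7 t=2s: DENY
  req#8 t=2s: DENY
  req#9 t=2s: DENY
  req#10 t=2s: DENY
  req#11 t=2s: DENY
  req#12 t=2s: DENY
  req#13 t=2s: DENY
  req#14 t=3s: ALLOW
  req#15 t=3s: ALLOW
  req#16 t=4s: ALLOW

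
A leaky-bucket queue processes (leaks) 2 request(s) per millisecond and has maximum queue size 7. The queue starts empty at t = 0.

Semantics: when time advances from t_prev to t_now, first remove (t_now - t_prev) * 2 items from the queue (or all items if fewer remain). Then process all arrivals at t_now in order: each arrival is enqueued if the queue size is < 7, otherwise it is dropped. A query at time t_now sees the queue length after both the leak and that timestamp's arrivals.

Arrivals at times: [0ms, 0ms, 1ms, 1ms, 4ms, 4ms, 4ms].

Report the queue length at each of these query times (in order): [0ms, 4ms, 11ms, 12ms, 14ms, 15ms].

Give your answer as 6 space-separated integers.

Answer: 2 3 0 0 0 0

Derivation:
Queue lengths at query times:
  query t=0ms: backlog = 2
  query t=4ms: backlog = 3
  query t=11ms: backlog = 0
  query t=12ms: backlog = 0
  query t=14ms: backlog = 0
  query t=15ms: backlog = 0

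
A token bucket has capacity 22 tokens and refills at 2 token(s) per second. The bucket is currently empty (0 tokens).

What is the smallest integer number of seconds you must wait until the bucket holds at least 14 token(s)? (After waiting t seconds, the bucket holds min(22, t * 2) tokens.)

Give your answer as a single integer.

Answer: 7

Derivation:
Need t * 2 >= 14, so t >= 14/2.
Smallest integer t = ceil(14/2) = 7.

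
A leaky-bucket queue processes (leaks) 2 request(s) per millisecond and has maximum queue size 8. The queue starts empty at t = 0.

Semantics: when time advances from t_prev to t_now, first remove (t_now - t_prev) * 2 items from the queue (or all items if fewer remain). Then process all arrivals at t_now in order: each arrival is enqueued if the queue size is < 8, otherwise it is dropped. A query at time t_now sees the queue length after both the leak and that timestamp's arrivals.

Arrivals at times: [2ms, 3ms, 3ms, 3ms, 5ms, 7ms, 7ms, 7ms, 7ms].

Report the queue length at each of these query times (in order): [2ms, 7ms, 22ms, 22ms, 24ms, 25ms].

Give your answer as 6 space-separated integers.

Answer: 1 4 0 0 0 0

Derivation:
Queue lengths at query times:
  query t=2ms: backlog = 1
  query t=7ms: backlog = 4
  query t=22ms: backlog = 0
  query t=22ms: backlog = 0
  query t=24ms: backlog = 0
  query t=25ms: backlog = 0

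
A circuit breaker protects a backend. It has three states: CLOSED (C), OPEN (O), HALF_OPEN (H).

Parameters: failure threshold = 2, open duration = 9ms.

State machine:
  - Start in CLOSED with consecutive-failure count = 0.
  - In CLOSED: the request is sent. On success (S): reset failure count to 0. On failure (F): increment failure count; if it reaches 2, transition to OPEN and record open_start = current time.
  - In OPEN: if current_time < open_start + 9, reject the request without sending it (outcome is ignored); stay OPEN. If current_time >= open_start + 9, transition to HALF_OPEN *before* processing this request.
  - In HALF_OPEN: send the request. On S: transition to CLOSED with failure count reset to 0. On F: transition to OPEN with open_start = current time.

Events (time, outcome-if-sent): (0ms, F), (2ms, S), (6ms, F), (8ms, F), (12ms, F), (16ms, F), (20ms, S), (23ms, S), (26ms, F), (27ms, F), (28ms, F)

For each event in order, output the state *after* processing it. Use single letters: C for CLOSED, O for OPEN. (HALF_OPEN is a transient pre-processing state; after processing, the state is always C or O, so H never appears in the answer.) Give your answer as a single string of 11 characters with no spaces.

Answer: CCCOOOCCCOO

Derivation:
State after each event:
  event#1 t=0ms outcome=F: state=CLOSED
  event#2 t=2ms outcome=S: state=CLOSED
  event#3 t=6ms outcome=F: state=CLOSED
  event#4 t=8ms outcome=F: state=OPEN
  event#5 t=12ms outcome=F: state=OPEN
  event#6 t=16ms outcome=F: state=OPEN
  event#7 t=20ms outcome=S: state=CLOSED
  event#8 t=23ms outcome=S: state=CLOSED
  event#9 t=26ms outcome=F: state=CLOSED
  event#10 t=27ms outcome=F: state=OPEN
  event#11 t=28ms outcome=F: state=OPEN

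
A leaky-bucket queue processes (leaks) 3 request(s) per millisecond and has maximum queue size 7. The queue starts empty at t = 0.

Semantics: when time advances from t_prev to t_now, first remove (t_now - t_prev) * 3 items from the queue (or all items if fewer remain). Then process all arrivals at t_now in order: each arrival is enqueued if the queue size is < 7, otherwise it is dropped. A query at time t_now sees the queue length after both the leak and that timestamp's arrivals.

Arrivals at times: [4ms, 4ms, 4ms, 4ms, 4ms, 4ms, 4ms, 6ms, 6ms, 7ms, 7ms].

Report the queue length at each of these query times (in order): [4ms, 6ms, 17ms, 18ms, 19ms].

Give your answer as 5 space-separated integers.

Queue lengths at query times:
  query t=4ms: backlog = 7
  query t=6ms: backlog = 3
  query t=17ms: backlog = 0
  query t=18ms: backlog = 0
  query t=19ms: backlog = 0

Answer: 7 3 0 0 0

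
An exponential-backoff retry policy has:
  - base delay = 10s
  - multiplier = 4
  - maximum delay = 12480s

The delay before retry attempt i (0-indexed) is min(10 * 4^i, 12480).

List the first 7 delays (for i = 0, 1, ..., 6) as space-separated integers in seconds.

Computing each delay:
  i=0: min(10*4^0, 12480) = 10
  i=1: min(10*4^1, 12480) = 40
  i=2: min(10*4^2, 12480) = 160
  i=3: min(10*4^3, 12480) = 640
  i=4: min(10*4^4, 12480) = 2560
  i=5: min(10*4^5, 12480) = 10240
  i=6: min(10*4^6, 12480) = 12480

Answer: 10 40 160 640 2560 10240 12480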